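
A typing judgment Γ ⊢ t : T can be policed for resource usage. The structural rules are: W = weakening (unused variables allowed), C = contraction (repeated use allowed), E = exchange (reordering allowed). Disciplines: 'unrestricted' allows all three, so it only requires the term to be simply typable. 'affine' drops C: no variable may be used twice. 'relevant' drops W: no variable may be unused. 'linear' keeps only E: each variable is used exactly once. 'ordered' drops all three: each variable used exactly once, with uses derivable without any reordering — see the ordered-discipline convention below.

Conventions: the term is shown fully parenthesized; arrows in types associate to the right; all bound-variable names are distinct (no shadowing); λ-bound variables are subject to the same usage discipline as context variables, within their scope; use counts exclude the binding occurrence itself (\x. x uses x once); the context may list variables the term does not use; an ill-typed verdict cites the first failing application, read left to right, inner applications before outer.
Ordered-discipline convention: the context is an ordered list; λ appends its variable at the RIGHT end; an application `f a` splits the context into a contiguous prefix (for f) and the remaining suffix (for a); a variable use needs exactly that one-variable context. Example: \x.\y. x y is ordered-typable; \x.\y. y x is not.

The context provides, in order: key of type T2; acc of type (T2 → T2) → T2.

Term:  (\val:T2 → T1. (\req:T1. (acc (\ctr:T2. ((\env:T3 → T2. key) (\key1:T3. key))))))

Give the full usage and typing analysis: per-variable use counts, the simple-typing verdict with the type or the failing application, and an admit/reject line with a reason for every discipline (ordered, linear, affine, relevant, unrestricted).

counts: key: 2, acc: 1, val [bound]: 0, req [bound]: 0, ctr [bound]: 0, env [bound]: 0, key1 [bound]: 0
uses in reading order: acc, key, key
typing: ✓ — (T2 → T1) → T1 → T2
ordered: ✗, repeated use of key ×2; val, req, ctr, env, key1 left unused
linear: ✗, repeated use of key ×2; val, req, ctr, env, key1 left unused
affine: ✗, repeated use of key ×2
relevant: ✗, val, req, ctr, env, key1 left unused
unrestricted: ✓, typability at (T2 → T1) → T1 → T2 is all that's needed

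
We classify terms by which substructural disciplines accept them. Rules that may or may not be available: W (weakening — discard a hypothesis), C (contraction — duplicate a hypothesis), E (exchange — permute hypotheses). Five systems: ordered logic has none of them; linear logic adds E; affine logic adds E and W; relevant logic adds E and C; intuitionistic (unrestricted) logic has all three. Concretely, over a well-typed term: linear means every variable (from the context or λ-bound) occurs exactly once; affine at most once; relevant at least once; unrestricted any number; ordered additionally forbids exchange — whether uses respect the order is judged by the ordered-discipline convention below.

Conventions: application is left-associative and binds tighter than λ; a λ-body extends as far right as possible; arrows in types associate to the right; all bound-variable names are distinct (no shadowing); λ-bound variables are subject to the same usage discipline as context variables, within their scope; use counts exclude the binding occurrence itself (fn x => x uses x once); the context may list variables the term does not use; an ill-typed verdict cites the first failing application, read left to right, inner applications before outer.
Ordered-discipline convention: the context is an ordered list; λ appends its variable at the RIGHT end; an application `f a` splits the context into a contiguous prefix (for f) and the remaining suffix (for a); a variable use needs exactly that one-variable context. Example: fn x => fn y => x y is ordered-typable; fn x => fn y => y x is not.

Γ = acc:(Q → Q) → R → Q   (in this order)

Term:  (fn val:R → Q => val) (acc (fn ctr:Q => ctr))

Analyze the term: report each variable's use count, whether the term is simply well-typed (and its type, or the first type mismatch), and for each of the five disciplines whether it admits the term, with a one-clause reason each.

variable uses: acc: 1×; val (λ-bound): 1×; ctr (λ-bound): 1×
uses in reading order: val, acc, ctr
typing: the term checks, with type R → Q
ordered: ✓, one use each (acc, val, ctr); ordered split holds
linear: ✓, single use per variable (acc, val, ctr)
affine: ✓, at most one use each (acc, val, ctr)
relevant: ✓, acc, val, ctr: all used, weakening unneeded
unrestricted: ✓, typability at R → Q is all that's needed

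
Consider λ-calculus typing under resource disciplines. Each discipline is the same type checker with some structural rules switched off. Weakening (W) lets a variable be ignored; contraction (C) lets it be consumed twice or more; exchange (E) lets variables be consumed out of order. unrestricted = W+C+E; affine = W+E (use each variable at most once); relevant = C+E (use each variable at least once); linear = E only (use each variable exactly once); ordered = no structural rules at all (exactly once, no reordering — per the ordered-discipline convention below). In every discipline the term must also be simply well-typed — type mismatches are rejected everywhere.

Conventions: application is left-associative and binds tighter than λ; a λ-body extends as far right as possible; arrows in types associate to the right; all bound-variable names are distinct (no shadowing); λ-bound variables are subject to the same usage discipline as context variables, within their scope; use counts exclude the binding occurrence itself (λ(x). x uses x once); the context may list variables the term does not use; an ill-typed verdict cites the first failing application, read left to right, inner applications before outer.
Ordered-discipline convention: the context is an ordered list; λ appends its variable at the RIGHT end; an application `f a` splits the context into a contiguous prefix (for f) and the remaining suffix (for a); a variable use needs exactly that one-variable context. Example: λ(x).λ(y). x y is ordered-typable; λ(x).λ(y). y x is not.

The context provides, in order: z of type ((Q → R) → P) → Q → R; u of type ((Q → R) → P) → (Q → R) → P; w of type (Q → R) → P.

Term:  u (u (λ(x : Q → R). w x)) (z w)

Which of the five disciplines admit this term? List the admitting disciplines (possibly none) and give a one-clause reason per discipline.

admitted by: relevant, unrestricted
counts: z: 1, u: 2, w: 2, x (λ-bound): 1
use order (left to right): u, u, w, x, z, w
typing: ✓ — P
ordered ✗ (uses contraction: u ×2, w ×2)
linear ✗ (uses contraction: u ×2, w ×2)
affine ✗ (uses contraction: u ×2, w ×2)
relevant ✓ (at least one use each (z, u, w, x))
unrestricted ✓ (simply typable at P; W, C, E all held)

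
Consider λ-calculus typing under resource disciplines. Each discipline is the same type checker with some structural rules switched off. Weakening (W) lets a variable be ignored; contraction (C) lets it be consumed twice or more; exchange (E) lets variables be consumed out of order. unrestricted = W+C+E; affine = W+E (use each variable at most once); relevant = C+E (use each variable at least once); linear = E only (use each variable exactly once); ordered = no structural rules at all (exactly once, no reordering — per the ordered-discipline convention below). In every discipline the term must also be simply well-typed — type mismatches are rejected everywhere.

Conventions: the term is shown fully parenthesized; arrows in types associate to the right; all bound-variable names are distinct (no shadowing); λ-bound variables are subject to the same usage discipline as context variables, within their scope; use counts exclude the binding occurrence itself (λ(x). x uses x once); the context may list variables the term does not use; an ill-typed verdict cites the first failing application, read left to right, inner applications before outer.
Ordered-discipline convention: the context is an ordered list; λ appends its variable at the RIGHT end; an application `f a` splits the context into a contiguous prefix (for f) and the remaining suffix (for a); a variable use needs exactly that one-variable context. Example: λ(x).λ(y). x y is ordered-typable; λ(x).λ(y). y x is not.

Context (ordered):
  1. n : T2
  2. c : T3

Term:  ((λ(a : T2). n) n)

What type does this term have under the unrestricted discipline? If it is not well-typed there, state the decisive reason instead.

term : T2
use counts: n: 2; c: 0; a [bound]: 0
order of uses: n, n
typing: ✓ — T2
across the five disciplines: ordered ✗; linear ✗; affine ✗; relevant ✗; unrestricted ✓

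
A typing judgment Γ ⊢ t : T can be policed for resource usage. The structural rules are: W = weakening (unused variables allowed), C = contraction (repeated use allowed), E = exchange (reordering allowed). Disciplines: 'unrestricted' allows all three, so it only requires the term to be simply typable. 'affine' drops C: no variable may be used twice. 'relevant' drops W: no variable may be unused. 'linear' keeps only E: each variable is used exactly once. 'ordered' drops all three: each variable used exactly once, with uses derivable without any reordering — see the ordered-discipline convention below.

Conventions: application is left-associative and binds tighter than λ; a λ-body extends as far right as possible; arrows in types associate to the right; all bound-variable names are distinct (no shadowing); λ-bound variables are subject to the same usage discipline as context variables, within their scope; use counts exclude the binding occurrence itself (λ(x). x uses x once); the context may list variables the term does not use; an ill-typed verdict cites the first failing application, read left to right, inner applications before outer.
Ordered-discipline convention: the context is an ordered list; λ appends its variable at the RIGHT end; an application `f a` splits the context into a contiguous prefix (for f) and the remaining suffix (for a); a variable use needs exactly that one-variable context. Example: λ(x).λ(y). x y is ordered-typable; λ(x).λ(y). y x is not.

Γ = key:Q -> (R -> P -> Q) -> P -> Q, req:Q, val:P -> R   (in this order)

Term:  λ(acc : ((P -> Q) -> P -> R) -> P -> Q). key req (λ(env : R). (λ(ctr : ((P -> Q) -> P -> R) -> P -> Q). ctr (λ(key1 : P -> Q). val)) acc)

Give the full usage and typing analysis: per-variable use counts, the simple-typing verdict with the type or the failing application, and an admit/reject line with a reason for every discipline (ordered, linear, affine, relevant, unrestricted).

use counts: key: 1; req: 1; val: 1; acc (bound): 1; env (bound): 0; ctr (bound): 1; key1 (bound): 0
uses in reading order: key, req, ctr, val, acc
typing: the term checks, with type (((P -> Q) -> P -> R) -> P -> Q) -> P -> Q
ordered: ✗ — env, key1 never used (weakening)
linear: ✗ — env, key1 never used (weakening)
affine: ✓ — at most one use each (key, req, val, acc, env, ctr, key1)
relevant: ✗ — env, key1 never used (weakening)
unrestricted: ✓ — typability at (((P -> Q) -> P -> R) -> P -> Q) -> P -> Q is all that's needed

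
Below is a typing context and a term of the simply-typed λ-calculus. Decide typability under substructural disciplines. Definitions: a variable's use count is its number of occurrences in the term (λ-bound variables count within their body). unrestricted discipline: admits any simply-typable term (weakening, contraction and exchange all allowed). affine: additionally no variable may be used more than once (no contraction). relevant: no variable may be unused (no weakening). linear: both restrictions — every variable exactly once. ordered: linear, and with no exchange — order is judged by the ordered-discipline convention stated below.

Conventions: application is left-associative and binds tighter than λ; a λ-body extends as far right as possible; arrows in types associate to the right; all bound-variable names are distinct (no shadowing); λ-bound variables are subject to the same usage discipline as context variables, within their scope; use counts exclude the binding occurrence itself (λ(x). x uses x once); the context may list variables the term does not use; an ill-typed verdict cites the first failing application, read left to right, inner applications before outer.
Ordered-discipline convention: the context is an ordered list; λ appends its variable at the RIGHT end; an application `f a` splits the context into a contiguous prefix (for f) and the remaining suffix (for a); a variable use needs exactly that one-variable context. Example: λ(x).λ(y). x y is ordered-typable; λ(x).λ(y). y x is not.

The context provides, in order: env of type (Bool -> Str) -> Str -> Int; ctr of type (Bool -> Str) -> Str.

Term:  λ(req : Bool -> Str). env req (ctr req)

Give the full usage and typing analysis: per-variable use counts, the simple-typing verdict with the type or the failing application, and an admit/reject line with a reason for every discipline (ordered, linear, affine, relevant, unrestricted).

counts: env: 1, ctr: 1, req [bound]: 2
use order (left to right): env, req, ctr, req
typing: well-typed — term : (Bool -> Str) -> Int
ordered: ✗, req ×2 used more than once (contraction)
linear: ✗, req ×2 used more than once (contraction)
affine: ✗, req ×2 used more than once (contraction)
relevant: ✓, every one of env, ctr, req appears
unrestricted: ✓, typability at (Bool -> Str) -> Int is all that's needed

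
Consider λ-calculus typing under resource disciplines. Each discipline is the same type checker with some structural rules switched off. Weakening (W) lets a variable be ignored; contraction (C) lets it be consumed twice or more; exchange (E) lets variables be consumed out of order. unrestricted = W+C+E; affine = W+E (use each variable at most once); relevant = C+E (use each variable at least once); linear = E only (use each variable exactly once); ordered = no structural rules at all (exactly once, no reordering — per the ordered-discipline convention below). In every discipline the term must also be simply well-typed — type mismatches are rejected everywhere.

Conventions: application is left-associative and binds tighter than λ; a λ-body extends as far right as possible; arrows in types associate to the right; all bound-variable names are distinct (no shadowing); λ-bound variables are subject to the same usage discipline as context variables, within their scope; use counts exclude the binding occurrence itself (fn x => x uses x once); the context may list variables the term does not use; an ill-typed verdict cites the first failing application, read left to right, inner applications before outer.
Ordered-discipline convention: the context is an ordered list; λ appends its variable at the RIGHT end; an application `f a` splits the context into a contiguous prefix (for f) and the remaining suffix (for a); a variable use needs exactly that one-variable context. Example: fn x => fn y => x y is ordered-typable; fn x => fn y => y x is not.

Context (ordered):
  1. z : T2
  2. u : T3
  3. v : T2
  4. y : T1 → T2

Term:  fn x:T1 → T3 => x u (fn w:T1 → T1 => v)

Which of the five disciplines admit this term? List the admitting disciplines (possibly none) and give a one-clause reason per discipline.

admitting disciplines: none
variable uses: z=0, u=1, v=1, y=0, x (bound)=1, w (bound)=0
order of uses: x, u, v
typing: ill-typed: an application expects T1 but receives T3
ordered: ✗ — not simply typable
linear: ✗ — fails simple typing
affine: ✗ — a type mismatch blocks all five
relevant: ✗ — the type mismatch rejects it
unrestricted: ✗ — not simply typable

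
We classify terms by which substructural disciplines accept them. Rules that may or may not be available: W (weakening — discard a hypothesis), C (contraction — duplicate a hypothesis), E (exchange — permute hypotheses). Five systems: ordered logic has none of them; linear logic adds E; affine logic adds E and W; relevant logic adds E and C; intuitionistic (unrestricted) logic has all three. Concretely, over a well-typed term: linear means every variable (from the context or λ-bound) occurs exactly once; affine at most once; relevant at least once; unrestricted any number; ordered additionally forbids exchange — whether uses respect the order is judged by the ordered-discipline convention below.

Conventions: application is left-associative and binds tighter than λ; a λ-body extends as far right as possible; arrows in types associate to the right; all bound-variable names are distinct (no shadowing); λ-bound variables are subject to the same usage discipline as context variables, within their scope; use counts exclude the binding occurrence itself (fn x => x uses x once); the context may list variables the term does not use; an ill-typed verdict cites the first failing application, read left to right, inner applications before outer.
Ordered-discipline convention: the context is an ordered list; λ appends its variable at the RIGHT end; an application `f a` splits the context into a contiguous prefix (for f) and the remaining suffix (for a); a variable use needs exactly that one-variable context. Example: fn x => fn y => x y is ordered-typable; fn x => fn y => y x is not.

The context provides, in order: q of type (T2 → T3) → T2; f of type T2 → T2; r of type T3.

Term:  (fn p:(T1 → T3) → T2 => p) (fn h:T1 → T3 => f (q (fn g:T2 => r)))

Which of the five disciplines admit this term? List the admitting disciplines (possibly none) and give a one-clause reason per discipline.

accepted by: affine, unrestricted
counts: q ×1; f ×1; r ×1; p (λ-bound) ×1; h (λ-bound) ×0; g (λ-bound) ×0
order of uses: p, f, q, r
typing: well-typed at (T1 → T3) → T2
ordered: ✗, h, g never used (weakening)
linear: ✗, h, g never used (weakening)
affine: ✓, no duplicate uses among q, f, r, p, h, g
relevant: ✗, h, g never used (weakening)
unrestricted: ✓, simply typable at (T1 → T3) → T2; W, C, E all held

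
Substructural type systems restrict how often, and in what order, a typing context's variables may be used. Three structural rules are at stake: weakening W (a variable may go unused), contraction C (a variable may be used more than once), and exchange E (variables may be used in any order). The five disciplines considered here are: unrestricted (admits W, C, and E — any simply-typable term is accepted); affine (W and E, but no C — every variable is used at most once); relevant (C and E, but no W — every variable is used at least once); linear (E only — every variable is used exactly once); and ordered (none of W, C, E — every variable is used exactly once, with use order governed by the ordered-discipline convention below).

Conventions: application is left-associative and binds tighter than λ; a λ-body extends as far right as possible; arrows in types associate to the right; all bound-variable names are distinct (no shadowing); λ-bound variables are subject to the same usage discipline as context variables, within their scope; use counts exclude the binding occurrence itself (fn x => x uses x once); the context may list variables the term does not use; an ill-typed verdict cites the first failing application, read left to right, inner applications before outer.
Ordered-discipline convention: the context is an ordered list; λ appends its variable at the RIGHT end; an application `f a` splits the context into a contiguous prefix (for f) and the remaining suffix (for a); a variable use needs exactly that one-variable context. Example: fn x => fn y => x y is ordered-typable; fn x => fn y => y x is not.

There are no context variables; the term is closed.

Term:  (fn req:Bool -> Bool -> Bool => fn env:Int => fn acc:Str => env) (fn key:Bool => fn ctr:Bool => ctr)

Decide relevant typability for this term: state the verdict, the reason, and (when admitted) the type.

no — req, acc, key left unused
counts: req (bound) ×0; env (bound) ×1; acc (bound) ×0; key (bound) ×0; ctr (bound) ×1
order of uses: env, ctr
typing: well-typed at Int -> Str -> Int
summary: ordered ✗; linear ✗; affine ✓; relevant ✗; unrestricted ✓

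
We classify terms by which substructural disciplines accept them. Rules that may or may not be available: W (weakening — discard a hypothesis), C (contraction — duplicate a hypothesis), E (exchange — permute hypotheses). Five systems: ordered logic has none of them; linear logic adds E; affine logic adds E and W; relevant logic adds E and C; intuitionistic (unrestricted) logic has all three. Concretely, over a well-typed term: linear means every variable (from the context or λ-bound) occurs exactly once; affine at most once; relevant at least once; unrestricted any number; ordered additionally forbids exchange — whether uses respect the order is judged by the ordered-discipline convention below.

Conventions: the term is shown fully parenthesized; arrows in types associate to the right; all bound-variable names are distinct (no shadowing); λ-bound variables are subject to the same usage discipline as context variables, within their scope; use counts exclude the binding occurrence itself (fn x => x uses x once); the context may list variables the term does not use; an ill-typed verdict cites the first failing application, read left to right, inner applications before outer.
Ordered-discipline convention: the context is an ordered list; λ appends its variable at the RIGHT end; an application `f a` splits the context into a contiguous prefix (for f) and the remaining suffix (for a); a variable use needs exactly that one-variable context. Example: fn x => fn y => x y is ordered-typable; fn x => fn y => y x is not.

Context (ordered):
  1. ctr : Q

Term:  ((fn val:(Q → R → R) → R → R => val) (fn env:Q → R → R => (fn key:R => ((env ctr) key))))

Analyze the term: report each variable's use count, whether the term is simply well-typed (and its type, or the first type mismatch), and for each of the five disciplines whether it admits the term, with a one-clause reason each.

counts: ctr=1, val [bound]=1, env [bound]=1, key [bound]=1
uses in reading order: val, env, ctr, key
typing: well-typed — term : (Q → R → R) → R → R
ordered: ✗ — use order val, env, ctr, key needs exchange
linear: ✓ — exactly-once usage across ctr, val, env, key
affine: ✓ — no duplicate uses among ctr, val, env, key
relevant: ✓ — ctr, val, env, key: all used, weakening unneeded
unrestricted: ✓ — simply typable at (Q → R → R) → R → R; W, C, E all held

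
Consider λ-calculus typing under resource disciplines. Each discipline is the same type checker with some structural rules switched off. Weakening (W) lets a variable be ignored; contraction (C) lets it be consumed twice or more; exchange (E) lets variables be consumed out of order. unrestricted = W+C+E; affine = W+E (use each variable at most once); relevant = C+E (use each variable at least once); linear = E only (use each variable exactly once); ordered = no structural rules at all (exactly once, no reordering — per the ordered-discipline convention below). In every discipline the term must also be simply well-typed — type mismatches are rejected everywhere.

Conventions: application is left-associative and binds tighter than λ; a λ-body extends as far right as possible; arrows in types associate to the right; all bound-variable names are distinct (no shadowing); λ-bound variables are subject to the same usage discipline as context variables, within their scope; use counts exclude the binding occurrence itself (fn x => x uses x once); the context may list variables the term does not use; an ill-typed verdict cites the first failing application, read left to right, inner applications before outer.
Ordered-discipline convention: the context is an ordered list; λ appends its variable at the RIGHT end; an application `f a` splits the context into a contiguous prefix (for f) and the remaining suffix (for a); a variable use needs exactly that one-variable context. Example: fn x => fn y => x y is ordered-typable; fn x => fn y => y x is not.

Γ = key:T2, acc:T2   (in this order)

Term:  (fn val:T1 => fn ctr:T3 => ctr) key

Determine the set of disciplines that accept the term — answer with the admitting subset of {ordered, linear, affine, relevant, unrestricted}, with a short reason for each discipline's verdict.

admitted in: none
variable uses: key ×1, acc ×0, val (λ-bound) ×0, ctr (λ-bound) ×1
left-to-right use order: ctr, key
typing: ill-typed: an application expects T1 but receives T2
ordered: ✗ — not simply typable
linear: ✗ — fails simple typing
affine: ✗ — a type mismatch blocks all five
relevant: ✗ — the type mismatch rejects it
unrestricted: ✗ — not simply typable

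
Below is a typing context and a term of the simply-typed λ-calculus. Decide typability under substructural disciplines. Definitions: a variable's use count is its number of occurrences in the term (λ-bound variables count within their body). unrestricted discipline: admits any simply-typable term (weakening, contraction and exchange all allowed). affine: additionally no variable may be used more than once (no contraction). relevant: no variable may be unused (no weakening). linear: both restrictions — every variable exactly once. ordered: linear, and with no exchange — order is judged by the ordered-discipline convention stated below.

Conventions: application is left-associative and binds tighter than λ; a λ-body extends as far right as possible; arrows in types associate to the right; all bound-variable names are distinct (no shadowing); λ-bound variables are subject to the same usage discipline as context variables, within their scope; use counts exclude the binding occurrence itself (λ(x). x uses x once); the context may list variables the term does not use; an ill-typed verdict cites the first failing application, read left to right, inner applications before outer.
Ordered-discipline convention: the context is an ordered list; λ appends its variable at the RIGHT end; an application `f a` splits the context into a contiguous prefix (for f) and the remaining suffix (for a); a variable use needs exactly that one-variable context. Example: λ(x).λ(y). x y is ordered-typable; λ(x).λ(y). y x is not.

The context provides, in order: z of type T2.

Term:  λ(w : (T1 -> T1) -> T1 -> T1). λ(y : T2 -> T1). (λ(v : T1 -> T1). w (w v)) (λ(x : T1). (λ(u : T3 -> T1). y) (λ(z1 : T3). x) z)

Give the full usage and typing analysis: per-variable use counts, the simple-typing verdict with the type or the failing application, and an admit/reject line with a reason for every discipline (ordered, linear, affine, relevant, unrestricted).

use counts: z ×1; w [bound] ×2; y [bound] ×1; v [bound] ×1; x [bound] ×1; u [bound] ×0; z1 [bound] ×0
use order (left to right): w, w, v, y, x, z
typing: ✓ — ((T1 -> T1) -> T1 -> T1) -> (T2 -> T1) -> T1 -> T1
ordered: ✗, repeated use of w ×2; unused: u, z1 — weakening required
linear: ✗, repeated use of w ×2; unused: u, z1 — weakening required
affine: ✗, repeated use of w ×2
relevant: ✗, unused: u, z1 — weakening required
unrestricted: ✓, typability at ((T1 -> T1) -> T1 -> T1) -> (T2 -> T1) -> T1 -> T1 is all that's needed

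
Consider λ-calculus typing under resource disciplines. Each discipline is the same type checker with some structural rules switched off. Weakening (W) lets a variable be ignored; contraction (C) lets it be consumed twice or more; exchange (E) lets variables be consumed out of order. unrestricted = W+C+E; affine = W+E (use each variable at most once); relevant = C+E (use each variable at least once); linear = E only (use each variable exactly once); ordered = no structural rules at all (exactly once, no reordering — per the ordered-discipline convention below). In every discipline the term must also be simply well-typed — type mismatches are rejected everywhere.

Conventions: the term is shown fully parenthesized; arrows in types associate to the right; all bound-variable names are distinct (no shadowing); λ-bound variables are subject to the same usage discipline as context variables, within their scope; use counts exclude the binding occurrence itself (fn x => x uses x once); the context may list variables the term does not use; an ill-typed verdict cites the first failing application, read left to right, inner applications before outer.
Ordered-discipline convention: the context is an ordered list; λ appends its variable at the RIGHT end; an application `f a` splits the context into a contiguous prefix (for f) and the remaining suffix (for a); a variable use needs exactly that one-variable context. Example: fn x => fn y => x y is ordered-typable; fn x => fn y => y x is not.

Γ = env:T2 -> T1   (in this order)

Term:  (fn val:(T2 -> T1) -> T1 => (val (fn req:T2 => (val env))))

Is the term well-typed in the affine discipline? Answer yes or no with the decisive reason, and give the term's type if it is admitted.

no — needs contraction — val ×2
usage: env: 1; val (λ-bound): 2; req (λ-bound): 0
uses in reading order: val, val, env
typing: well-typed at ((T2 -> T1) -> T1) -> T1
all disciplines: ordered ✗, linear ✗, affine ✗, relevant ✗, unrestricted ✓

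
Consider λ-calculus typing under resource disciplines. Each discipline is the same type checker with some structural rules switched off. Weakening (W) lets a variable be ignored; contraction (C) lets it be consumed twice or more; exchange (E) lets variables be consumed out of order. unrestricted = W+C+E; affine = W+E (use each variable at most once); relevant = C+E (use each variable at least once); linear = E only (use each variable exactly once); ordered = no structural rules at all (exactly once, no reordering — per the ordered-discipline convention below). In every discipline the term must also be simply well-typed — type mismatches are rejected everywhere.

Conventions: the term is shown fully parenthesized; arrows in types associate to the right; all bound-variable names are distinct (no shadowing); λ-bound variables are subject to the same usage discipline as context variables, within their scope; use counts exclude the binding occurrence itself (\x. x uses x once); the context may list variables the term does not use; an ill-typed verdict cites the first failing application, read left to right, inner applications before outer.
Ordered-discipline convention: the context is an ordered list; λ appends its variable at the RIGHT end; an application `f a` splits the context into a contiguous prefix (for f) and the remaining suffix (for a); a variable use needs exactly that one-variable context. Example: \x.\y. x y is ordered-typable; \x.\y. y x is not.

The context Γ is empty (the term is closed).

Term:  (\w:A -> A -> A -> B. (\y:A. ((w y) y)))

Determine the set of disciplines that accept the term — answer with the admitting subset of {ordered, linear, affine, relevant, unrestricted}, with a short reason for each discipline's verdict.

admitted in: relevant, unrestricted
counts: w (bound): 1; y (bound): 2
left-to-right use order: w, y, y
typing: well-typed — term : (A -> A -> A -> B) -> A -> A -> B
ordered: ✗, needs contraction — y ×2
linear: ✗, needs contraction — y ×2
affine: ✗, needs contraction — y ×2
relevant: ✓, at least one use each (w, y)
unrestricted: ✓, type-checks ((A -> A -> A -> B) -> A -> A -> B) and nothing is barred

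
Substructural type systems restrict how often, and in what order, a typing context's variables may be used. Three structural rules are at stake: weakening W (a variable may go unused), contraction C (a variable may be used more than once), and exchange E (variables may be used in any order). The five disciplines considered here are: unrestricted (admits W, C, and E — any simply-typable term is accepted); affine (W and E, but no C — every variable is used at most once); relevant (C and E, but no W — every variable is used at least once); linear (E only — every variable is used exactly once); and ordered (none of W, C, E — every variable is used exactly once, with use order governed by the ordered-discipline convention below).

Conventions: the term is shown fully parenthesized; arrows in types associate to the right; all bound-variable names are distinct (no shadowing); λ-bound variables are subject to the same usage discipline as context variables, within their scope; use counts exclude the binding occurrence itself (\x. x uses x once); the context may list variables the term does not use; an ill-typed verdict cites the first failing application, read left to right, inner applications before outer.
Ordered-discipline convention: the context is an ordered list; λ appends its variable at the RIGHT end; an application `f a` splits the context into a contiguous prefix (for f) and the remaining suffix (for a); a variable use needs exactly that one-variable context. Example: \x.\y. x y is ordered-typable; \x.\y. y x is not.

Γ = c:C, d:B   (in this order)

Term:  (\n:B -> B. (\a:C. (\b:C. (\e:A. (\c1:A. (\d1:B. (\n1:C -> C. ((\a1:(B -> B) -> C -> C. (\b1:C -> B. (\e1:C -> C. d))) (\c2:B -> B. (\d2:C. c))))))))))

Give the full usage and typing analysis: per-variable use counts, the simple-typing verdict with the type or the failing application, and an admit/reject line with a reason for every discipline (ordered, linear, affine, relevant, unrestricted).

use counts: c=1, d=1, n [bound]=0, a [bound]=0, b [bound]=0, e [bound]=0, c1 [bound]=0, d1 [bound]=0, n1 [bound]=0, a1 [bound]=0, b1 [bound]=0, e1 [bound]=0, c2 [bound]=0, d2 [bound]=0
uses in reading order: d, c
typing: well-typed at (B -> B) -> C -> C -> A -> A -> B -> (C -> C) -> (C -> B) -> (C -> C) -> B
ordered: ✗ — n, a, b, e, c1, d1, n1, a1, b1, e1, c2, d2 never used (weakening)
linear: ✗ — n, a, b, e, c1, d1, n1, a1, b1, e1, c2, d2 never used (weakening)
affine: ✓ — at most one use each (c, d, n, a, b, e, c1, d1, n1, a1, b1, e1, c2, d2)
relevant: ✗ — n, a, b, e, c1, d1, n1, a1, b1, e1, c2, d2 never used (weakening)
unrestricted: ✓ — simply typable at (B -> B) -> C -> C -> A -> A -> B -> (C -> C) -> (C -> B) -> (C -> C) -> B; W, C, E all held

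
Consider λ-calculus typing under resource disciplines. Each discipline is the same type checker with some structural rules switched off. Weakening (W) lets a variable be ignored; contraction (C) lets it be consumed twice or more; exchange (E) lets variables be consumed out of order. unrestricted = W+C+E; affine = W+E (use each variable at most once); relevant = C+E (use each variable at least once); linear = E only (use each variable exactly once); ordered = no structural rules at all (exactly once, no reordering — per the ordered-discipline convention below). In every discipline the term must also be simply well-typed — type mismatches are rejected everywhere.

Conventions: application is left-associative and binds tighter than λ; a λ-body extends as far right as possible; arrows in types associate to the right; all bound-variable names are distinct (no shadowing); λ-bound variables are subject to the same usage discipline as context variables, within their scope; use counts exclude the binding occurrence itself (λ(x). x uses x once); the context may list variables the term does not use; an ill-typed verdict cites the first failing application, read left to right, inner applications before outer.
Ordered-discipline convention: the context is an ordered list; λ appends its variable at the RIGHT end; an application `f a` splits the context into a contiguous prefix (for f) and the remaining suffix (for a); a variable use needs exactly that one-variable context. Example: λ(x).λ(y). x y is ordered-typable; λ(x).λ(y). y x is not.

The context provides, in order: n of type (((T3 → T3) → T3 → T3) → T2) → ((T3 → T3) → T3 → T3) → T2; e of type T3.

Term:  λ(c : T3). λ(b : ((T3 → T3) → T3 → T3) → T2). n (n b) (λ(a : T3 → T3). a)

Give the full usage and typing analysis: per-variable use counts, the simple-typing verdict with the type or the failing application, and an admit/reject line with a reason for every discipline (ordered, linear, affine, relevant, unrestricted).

variable uses: n=2, e=0, c [bound]=0, b [bound]=1, a [bound]=1
left-to-right use order: n, n, b, a
typing: well-typed — term : T3 → (((T3 → T3) → T3 → T3) → T2) → T2
ordered: ✗, uses contraction: n ×2; unused: e, c — weakening required
linear: ✗, uses contraction: n ×2; unused: e, c — weakening required
affine: ✗, uses contraction: n ×2
relevant: ✗, unused: e, c — weakening required
unrestricted: ✓, typability at T3 → (((T3 → T3) → T3 → T3) → T2) → T2 is all that's needed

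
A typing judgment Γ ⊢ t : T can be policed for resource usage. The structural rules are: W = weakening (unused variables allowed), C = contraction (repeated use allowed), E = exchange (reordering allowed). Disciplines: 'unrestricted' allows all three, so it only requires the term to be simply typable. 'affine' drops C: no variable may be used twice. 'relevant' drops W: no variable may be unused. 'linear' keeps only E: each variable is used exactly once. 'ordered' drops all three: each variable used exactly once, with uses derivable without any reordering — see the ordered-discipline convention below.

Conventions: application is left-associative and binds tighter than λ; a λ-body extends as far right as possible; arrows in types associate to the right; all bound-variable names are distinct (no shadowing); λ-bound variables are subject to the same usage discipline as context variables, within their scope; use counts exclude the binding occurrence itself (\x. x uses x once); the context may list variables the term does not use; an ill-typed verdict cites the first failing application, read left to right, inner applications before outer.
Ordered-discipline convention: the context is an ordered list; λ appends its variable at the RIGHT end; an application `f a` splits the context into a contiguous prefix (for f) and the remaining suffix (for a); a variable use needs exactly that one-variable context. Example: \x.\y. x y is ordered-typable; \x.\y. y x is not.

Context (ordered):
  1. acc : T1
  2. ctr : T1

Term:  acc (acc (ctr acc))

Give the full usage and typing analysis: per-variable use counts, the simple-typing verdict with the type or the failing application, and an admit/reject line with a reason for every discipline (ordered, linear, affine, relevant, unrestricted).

counts: acc: 3×; ctr: 1×
uses in reading order: acc, acc, ctr, acc
typing: ill-typed: applying a non-function (T1)
ordered ✗ (not simply typable)
linear ✗ (fails simple typing)
affine ✗ (a type mismatch blocks all five)
relevant ✗ (the type mismatch rejects it)
unrestricted ✗ (not simply typable)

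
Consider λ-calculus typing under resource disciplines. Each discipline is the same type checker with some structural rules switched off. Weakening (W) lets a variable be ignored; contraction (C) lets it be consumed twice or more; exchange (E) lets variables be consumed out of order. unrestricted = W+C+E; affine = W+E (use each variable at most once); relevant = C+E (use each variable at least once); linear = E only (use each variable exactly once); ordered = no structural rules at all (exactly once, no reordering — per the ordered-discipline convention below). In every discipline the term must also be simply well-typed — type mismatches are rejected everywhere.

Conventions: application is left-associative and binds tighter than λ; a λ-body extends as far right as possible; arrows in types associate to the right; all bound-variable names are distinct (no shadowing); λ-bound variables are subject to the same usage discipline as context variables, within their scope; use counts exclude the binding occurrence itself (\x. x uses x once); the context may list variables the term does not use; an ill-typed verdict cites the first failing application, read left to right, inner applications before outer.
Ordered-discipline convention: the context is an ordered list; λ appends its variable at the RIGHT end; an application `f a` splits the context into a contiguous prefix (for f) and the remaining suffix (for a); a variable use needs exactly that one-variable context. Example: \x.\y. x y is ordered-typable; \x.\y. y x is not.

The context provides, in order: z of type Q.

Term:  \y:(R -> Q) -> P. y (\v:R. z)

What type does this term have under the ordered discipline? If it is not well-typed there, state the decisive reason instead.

not well-typed under ordered — v left unused
variable uses: z: 1×, y (λ-bound): 1×, v (λ-bound): 0×
left-to-right use order: y, z
typing: the term checks, with type ((R -> Q) -> P) -> P
per-discipline verdicts: ordered ✗, linear ✗, affine ✓, relevant ✗, unrestricted ✓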